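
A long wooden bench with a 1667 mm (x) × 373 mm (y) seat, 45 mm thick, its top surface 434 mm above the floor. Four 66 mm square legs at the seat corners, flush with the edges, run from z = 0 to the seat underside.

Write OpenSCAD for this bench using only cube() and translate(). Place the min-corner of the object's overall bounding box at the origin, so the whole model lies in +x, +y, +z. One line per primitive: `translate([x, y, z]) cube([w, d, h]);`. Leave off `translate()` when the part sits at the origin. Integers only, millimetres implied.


translate([0, 0, 389]) cube([1667, 373, 45]);
cube([66, 66, 389]);
translate([0, 307, 0]) cube([66, 66, 389]);
translate([1601, 0, 0]) cube([66, 66, 389]);
translate([1601, 307, 0]) cube([66, 66, 389]);


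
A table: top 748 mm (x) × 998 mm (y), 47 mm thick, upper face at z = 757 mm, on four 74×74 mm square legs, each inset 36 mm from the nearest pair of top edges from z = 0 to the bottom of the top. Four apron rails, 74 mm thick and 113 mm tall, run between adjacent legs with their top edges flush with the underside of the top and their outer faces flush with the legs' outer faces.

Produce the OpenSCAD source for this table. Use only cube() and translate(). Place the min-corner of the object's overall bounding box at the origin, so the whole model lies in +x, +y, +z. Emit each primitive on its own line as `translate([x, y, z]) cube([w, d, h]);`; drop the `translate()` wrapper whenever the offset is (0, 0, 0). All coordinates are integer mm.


translate([0, 0, 710]) cube([748, 998, 47]);
translate([36, 36, 0]) cube([74, 74, 710]);
translate([638, 36, 0]) cube([74, 74, 710]);
translate([36, 888, 0]) cube([74, 74, 710]);
translate([638, 888, 0]) cube([74, 74, 710]);
translate([110, 36, 597]) cube([528, 74, 113]);
translate([110, 888, 597]) cube([528, 74, 113]);
translate([36, 110, 597]) cube([74, 778, 113]);
translate([638, 110, 597]) cube([74, 778, 113]);


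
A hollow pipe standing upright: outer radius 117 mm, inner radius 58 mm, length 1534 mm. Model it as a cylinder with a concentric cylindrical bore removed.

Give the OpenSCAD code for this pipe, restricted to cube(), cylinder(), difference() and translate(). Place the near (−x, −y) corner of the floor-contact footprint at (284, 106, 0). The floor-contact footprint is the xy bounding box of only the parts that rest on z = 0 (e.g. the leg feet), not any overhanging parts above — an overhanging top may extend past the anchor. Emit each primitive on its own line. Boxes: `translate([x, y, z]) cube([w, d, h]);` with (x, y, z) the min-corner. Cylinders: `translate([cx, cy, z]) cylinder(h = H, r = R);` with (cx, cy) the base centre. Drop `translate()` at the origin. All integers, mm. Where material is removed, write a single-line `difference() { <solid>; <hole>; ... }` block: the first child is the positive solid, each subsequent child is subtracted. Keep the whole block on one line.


difference() { translate([401, 223, 0]) cylinder(h = 1534, r = 117); translate([401, 223, 0]) cylinder(h = 1534, r = 58); }


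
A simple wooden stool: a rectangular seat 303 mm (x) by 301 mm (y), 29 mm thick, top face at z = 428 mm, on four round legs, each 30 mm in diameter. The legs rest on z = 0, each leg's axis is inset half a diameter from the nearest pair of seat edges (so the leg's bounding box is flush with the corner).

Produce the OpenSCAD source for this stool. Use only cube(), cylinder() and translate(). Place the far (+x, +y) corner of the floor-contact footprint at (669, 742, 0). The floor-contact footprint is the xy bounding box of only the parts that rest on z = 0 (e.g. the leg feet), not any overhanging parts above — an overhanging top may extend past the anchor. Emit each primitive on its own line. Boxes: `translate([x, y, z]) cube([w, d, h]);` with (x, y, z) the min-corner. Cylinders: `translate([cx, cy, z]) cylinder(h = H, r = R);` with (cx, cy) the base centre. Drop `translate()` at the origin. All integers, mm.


translate([366, 441, 399]) cube([303, 301, 29]);
translate([381, 456, 0]) cylinder(h = 399, r = 15);
translate([654, 456, 0]) cylinder(h = 399, r = 15);
translate([381, 727, 0]) cylinder(h = 399, r = 15);
translate([654, 727, 0]) cylinder(h = 399, r = 15);


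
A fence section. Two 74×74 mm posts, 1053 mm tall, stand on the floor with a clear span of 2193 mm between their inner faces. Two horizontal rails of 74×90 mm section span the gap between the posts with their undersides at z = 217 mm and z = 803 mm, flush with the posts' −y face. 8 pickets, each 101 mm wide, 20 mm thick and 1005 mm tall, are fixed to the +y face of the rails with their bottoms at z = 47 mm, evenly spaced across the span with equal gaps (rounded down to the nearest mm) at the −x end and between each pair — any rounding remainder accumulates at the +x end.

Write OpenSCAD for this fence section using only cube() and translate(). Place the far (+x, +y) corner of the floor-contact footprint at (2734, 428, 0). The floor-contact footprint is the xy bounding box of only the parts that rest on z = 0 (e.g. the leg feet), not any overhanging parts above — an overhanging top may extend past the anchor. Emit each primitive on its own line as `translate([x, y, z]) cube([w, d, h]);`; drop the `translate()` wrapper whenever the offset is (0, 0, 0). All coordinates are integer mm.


translate([393, 354, 0]) cube([74, 74, 1053]);
translate([2660, 354, 0]) cube([74, 74, 1053]);
translate([467, 354, 217]) cube([2193, 74, 90]);
translate([467, 354, 803]) cube([2193, 74, 90]);
translate([620, 428, 47]) cube([101, 20, 1005]);
translate([874, 428, 47]) cube([101, 20, 1005]);
translate([1128, 428, 47]) cube([101, 20, 1005]);
translate([1382, 428, 47]) cube([101, 20, 1005]);
translate([1636, 428, 47]) cube([101, 20, 1005]);
translate([1890, 428, 47]) cube([101, 20, 1005]);
translate([2144, 428, 47]) cube([101, 20, 1005]);
translate([2398, 428, 47]) cube([101, 20, 1005]);


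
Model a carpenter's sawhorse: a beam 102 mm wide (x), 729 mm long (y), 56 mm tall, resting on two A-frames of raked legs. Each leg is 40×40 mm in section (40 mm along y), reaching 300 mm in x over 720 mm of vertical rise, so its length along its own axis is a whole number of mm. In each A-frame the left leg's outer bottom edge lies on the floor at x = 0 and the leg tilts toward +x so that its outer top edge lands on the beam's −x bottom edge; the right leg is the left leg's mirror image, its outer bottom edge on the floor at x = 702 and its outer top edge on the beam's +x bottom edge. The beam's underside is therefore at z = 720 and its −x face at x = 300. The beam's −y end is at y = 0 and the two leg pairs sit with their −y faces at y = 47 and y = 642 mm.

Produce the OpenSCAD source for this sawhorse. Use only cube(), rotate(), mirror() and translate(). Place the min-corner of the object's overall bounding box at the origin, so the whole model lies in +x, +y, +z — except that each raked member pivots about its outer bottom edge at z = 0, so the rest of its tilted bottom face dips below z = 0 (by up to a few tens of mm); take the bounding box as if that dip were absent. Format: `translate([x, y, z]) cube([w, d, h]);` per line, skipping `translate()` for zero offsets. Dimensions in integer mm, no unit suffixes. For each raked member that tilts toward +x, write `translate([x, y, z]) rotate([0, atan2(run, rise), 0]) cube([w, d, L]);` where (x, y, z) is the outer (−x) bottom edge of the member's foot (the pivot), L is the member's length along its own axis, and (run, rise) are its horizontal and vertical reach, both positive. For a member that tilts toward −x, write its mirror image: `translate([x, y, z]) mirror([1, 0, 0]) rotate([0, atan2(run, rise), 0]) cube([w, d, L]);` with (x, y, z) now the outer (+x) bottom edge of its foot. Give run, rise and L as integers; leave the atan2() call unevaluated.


translate([300, 0, 720]) cube([102, 729, 56]);
translate([0, 47, 0]) rotate([0, atan2(300, 720), 0]) cube([40, 40, 780]);
translate([702, 47, 0]) mirror([1, 0, 0]) rotate([0, atan2(300, 720), 0]) cube([40, 40, 780]);
translate([0, 642, 0]) rotate([0, atan2(300, 720), 0]) cube([40, 40, 780]);
translate([702, 642, 0]) mirror([1, 0, 0]) rotate([0, atan2(300, 720), 0]) cube([40, 40, 780]);


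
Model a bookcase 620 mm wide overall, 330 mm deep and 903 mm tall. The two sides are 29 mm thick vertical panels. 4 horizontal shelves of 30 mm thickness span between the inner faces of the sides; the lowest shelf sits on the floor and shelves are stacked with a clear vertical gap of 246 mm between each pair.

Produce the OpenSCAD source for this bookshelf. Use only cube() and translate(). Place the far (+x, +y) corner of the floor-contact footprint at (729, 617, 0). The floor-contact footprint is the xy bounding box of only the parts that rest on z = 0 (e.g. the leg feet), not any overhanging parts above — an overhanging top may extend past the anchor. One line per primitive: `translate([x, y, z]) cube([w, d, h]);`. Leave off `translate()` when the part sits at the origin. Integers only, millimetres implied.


translate([109, 287, 0]) cube([29, 330, 903]);
translate([700, 287, 0]) cube([29, 330, 903]);
translate([138, 287, 0]) cube([562, 330, 30]);
translate([138, 287, 276]) cube([562, 330, 30]);
translate([138, 287, 552]) cube([562, 330, 30]);
translate([138, 287, 828]) cube([562, 330, 30]);


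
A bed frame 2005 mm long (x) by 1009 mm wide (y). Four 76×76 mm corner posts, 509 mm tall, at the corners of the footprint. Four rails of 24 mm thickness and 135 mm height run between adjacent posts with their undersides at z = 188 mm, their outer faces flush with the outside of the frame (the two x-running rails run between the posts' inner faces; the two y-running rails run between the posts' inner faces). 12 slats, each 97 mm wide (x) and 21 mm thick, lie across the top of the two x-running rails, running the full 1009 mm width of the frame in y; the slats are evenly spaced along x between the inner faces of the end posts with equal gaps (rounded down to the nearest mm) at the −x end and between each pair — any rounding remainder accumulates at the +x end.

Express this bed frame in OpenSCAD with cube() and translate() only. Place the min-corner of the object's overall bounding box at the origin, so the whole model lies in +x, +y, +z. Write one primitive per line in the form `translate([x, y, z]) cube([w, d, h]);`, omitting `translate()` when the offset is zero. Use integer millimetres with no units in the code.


cube([76, 76, 509]);
translate([0, 933, 0]) cube([76, 76, 509]);
translate([1929, 0, 0]) cube([76, 76, 509]);
translate([1929, 933, 0]) cube([76, 76, 509]);
translate([76, 0, 188]) cube([1853, 24, 135]);
translate([76, 985, 188]) cube([1853, 24, 135]);
translate([0, 76, 188]) cube([24, 857, 135]);
translate([1981, 76, 188]) cube([24, 857, 135]);
translate([129, 0, 323]) cube([97, 1009, 21]);
translate([279, 0, 323]) cube([97, 1009, 21]);
translate([429, 0, 323]) cube([97, 1009, 21]);
translate([579, 0, 323]) cube([97, 1009, 21]);
translate([729, 0, 323]) cube([97, 1009, 21]);
translate([879, 0, 323]) cube([97, 1009, 21]);
translate([1029, 0, 323]) cube([97, 1009, 21]);
translate([1179, 0, 323]) cube([97, 1009, 21]);
translate([1329, 0, 323]) cube([97, 1009, 21]);
translate([1479, 0, 323]) cube([97, 1009, 21]);
translate([1629, 0, 323]) cube([97, 1009, 21]);
translate([1779, 0, 323]) cube([97, 1009, 21]);


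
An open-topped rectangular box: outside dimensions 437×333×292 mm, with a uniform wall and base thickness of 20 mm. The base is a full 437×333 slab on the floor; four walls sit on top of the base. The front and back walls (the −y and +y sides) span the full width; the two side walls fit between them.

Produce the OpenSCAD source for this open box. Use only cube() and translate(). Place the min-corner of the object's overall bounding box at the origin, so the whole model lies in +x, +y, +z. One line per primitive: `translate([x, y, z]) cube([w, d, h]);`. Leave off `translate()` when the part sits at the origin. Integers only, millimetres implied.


cube([437, 333, 20]);
translate([0, 0, 20]) cube([437, 20, 272]);
translate([0, 313, 20]) cube([437, 20, 272]);
translate([0, 20, 20]) cube([20, 293, 272]);
translate([417, 20, 20]) cube([20, 293, 272]);


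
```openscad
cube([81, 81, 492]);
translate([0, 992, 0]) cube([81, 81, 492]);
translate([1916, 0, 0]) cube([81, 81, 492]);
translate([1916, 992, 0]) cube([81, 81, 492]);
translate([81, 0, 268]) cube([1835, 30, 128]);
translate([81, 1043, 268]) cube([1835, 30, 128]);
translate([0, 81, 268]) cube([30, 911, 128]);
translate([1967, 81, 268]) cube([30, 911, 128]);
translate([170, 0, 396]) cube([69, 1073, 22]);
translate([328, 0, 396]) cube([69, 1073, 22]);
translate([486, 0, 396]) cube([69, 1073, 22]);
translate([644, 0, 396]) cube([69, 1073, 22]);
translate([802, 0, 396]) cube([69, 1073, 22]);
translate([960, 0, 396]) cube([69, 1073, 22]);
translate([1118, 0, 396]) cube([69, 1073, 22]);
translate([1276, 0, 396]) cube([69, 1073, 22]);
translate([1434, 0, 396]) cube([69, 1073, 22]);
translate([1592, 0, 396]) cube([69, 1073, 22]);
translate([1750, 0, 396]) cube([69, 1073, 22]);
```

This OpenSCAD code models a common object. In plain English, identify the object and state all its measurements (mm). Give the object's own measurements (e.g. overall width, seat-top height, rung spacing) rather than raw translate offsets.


A bed frame 1997 mm long (x) by 1073 mm wide (y). Four 81×81 mm corner posts, 492 mm tall, at the corners of the footprint. Four rails of 30 mm thickness and 128 mm height run between adjacent posts with their undersides at z = 268 mm, their outer faces flush with the outside of the frame (the two x-running rails run between the posts' inner faces; the two y-running rails run between the posts' inner faces). 11 slats, each 69 mm wide (x) and 22 mm thick, lie across the top of the two x-running rails, running the full 1073 mm width of the frame in y; along x they sit between the end posts with a 89 mm gap after the −x posts and between neighbouring slats, leaving 97 mm before the +x posts.


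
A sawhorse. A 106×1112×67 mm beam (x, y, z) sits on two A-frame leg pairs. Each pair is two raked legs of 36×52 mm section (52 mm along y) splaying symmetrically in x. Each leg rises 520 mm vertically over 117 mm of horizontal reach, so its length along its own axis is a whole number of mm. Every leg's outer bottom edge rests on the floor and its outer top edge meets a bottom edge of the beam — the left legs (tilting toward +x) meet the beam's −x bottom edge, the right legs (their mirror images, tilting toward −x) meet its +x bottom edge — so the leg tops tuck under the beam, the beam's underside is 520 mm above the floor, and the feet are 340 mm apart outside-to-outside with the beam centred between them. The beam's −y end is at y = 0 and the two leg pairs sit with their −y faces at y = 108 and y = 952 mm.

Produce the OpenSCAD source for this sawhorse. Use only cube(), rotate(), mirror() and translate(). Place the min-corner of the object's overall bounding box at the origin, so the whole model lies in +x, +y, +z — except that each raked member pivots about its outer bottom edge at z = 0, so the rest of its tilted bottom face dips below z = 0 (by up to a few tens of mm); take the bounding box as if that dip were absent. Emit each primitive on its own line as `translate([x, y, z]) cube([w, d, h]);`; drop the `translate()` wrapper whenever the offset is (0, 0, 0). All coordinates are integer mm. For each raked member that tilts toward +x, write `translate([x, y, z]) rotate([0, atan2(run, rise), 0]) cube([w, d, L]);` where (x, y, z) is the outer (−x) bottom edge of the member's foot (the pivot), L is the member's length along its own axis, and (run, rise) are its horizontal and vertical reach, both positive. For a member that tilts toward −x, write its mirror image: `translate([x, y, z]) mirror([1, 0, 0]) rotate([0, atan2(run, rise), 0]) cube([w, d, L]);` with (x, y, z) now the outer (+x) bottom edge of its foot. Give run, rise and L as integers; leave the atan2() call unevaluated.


// leg length = √(117² + 520²) = 533
// right-leg outer foot x = 2·117 + 106 = 340
// beam min-corner = (117, 0, 520)
translate([117, 0, 520]) cube([106, 1112, 67]);
translate([0, 108, 0]) rotate([0, atan2(117, 520), 0]) cube([36, 52, 533]);
translate([340, 108, 0]) mirror([1, 0, 0]) rotate([0, atan2(117, 520), 0]) cube([36, 52, 533]);
translate([0, 952, 0]) rotate([0, atan2(117, 520), 0]) cube([36, 52, 533]);
translate([340, 952, 0]) mirror([1, 0, 0]) rotate([0, atan2(117, 520), 0]) cube([36, 52, 533]);


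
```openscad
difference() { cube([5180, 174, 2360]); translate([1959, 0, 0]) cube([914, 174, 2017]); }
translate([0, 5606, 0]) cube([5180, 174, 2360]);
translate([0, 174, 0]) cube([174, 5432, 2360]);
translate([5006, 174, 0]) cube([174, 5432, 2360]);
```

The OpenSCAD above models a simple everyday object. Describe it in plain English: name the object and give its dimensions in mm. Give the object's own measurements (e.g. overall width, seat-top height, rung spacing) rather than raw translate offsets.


A single room: four walls, each 2360 mm tall and 174 mm thick, enclosing an outside footprint 5180×5780 mm (x × y), no floor or roof. The front and back walls (−y and +y sides) run the full x-width; the side walls fit between their inner faces. A door opening 914 mm wide and 2017 mm tall is cut through the front wall from the floor up, its −x edge 1959 mm from the wall's −x end.


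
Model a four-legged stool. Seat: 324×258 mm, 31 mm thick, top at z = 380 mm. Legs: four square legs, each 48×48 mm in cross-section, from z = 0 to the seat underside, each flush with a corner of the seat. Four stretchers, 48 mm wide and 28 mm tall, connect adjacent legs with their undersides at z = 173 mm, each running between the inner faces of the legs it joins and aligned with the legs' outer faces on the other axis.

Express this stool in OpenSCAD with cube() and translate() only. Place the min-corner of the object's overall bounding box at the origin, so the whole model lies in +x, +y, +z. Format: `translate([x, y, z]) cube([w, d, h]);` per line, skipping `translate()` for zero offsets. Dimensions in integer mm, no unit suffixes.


translate([0, 0, 349]) cube([324, 258, 31]);
cube([48, 48, 349]);
translate([276, 0, 0]) cube([48, 48, 349]);
translate([0, 210, 0]) cube([48, 48, 349]);
translate([276, 210, 0]) cube([48, 48, 349]);
translate([48, 0, 173]) cube([228, 48, 28]);
translate([48, 210, 173]) cube([228, 48, 28]);
translate([0, 48, 173]) cube([48, 162, 28]);
translate([276, 48, 173]) cube([48, 162, 28]);


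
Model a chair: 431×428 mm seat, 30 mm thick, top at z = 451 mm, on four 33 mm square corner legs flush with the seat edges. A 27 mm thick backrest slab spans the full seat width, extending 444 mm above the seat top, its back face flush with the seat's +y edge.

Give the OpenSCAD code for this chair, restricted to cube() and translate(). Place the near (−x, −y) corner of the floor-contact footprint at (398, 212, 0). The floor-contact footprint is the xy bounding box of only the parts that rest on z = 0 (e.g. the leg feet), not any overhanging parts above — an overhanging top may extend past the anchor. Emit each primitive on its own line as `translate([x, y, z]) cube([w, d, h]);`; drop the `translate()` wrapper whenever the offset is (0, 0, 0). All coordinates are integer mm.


translate([398, 212, 421]) cube([431, 428, 30]);
translate([398, 212, 0]) cube([33, 33, 421]);
translate([796, 212, 0]) cube([33, 33, 421]);
translate([398, 607, 0]) cube([33, 33, 421]);
translate([796, 607, 0]) cube([33, 33, 421]);
translate([398, 613, 451]) cube([431, 27, 444]);


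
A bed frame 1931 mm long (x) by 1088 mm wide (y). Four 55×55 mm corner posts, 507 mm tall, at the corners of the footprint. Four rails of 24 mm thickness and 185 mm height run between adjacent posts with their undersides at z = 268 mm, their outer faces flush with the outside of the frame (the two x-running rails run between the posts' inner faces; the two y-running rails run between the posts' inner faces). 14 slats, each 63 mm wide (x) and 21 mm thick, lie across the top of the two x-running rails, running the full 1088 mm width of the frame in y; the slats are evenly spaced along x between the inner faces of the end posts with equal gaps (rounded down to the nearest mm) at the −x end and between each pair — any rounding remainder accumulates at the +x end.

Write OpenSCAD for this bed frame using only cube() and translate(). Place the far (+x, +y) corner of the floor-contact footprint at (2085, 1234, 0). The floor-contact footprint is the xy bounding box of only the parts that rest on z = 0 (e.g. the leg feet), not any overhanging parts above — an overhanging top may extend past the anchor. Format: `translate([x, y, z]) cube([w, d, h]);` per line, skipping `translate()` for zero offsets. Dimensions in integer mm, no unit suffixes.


// slat z = rail_z + rail_h = 268 + 185 = 453
// slat gap = ⌊(1821 − 14·63) / 15⌋ = 62
translate([154, 146, 0]) cube([55, 55, 507]);
translate([154, 1179, 0]) cube([55, 55, 507]);
translate([2030, 146, 0]) cube([55, 55, 507]);
translate([2030, 1179, 0]) cube([55, 55, 507]);
translate([209, 146, 268]) cube([1821, 24, 185]);
translate([209, 1210, 268]) cube([1821, 24, 185]);
translate([154, 201, 268]) cube([24, 978, 185]);
translate([2061, 201, 268]) cube([24, 978, 185]);
translate([271, 146, 453]) cube([63, 1088, 21]);
translate([396, 146, 453]) cube([63, 1088, 21]);
translate([521, 146, 453]) cube([63, 1088, 21]);
translate([646, 146, 453]) cube([63, 1088, 21]);
translate([771, 146, 453]) cube([63, 1088, 21]);
translate([896, 146, 453]) cube([63, 1088, 21]);
translate([1021, 146, 453]) cube([63, 1088, 21]);
translate([1146, 146, 453]) cube([63, 1088, 21]);
translate([1271, 146, 453]) cube([63, 1088, 21]);
translate([1396, 146, 453]) cube([63, 1088, 21]);
translate([1521, 146, 453]) cube([63, 1088, 21]);
translate([1646, 146, 453]) cube([63, 1088, 21]);
translate([1771, 146, 453]) cube([63, 1088, 21]);
translate([1896, 146, 453]) cube([63, 1088, 21]);


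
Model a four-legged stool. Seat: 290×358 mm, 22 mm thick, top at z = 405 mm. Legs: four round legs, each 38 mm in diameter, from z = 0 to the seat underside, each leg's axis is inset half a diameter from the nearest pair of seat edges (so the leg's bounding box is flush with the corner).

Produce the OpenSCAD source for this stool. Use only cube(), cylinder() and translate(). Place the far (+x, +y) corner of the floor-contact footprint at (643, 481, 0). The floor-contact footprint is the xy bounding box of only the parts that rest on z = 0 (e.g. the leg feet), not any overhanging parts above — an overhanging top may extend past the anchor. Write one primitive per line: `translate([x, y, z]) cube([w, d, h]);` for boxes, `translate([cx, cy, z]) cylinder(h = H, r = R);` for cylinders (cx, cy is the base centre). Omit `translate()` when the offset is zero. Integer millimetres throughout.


translate([353, 123, 383]) cube([290, 358, 22]);
translate([372, 142, 0]) cylinder(h = 383, r = 19);
translate([624, 142, 0]) cylinder(h = 383, r = 19);
translate([372, 462, 0]) cylinder(h = 383, r = 19);
translate([624, 462, 0]) cylinder(h = 383, r = 19);


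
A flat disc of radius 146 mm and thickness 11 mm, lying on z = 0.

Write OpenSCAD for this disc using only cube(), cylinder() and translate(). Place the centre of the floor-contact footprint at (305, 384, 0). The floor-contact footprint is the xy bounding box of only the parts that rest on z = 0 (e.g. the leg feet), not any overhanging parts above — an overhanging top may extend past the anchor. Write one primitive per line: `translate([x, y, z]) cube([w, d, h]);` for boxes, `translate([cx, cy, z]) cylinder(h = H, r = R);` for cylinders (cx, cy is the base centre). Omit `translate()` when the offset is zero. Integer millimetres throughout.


translate([305, 384, 0]) cylinder(h = 11, r = 146);


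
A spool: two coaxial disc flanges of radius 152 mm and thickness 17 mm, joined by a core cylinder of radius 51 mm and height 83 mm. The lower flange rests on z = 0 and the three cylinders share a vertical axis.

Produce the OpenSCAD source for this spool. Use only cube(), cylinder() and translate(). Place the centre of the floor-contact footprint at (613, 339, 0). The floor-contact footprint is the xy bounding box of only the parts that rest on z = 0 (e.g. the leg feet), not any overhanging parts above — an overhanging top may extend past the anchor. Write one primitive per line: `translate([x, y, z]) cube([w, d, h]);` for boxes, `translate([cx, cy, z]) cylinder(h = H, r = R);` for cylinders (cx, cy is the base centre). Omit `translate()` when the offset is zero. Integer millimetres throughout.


translate([613, 339, 0]) cylinder(h = 17, r = 152);
translate([613, 339, 17]) cylinder(h = 83, r = 51);
translate([613, 339, 100]) cylinder(h = 17, r = 152);


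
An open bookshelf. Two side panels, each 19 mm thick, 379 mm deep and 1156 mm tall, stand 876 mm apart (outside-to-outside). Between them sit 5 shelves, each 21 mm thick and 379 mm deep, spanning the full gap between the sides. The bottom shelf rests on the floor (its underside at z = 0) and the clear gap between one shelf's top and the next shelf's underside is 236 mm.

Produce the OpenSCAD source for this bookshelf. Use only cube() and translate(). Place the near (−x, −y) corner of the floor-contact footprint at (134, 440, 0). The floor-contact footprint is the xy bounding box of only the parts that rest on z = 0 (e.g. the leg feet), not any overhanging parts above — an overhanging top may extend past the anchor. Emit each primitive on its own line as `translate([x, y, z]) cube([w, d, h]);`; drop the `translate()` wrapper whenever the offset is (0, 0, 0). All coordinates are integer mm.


translate([134, 440, 0]) cube([19, 379, 1156]);
translate([991, 440, 0]) cube([19, 379, 1156]);
translate([153, 440, 0]) cube([838, 379, 21]);
translate([153, 440, 257]) cube([838, 379, 21]);
translate([153, 440, 514]) cube([838, 379, 21]);
translate([153, 440, 771]) cube([838, 379, 21]);
translate([153, 440, 1028]) cube([838, 379, 21]);


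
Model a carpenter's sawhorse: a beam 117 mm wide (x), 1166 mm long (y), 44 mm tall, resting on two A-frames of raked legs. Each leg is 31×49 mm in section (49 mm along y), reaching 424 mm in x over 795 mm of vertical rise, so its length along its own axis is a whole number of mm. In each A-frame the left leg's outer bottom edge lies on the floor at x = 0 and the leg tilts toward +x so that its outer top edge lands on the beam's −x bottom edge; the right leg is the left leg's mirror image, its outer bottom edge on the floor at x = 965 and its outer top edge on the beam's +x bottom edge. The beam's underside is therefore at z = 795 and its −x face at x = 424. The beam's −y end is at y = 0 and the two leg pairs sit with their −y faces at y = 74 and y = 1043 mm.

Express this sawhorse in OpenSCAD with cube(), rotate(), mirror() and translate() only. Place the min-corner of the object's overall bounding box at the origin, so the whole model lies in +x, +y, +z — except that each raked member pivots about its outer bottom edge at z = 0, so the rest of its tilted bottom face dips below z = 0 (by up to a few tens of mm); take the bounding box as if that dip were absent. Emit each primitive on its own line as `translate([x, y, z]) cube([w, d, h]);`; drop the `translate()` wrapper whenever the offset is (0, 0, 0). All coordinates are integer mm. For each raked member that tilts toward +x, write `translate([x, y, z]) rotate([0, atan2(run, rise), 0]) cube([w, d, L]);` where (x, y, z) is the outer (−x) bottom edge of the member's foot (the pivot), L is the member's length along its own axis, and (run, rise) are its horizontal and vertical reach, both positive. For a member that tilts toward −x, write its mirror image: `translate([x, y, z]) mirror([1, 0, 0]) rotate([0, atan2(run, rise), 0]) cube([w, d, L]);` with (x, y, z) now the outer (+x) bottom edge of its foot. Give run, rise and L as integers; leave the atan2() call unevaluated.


translate([424, 0, 795]) cube([117, 1166, 44]);
translate([0, 74, 0]) rotate([0, atan2(424, 795), 0]) cube([31, 49, 901]);
translate([965, 74, 0]) mirror([1, 0, 0]) rotate([0, atan2(424, 795), 0]) cube([31, 49, 901]);
translate([0, 1043, 0]) rotate([0, atan2(424, 795), 0]) cube([31, 49, 901]);
translate([965, 1043, 0]) mirror([1, 0, 0]) rotate([0, atan2(424, 795), 0]) cube([31, 49, 901]);


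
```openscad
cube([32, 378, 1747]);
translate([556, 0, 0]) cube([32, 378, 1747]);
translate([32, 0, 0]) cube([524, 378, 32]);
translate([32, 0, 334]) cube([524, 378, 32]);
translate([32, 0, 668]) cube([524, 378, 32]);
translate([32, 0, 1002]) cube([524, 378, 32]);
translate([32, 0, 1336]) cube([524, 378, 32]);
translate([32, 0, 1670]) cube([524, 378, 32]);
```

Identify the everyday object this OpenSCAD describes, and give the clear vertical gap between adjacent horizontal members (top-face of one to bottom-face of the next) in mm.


A bookshelf. The clear shelf gap is 302 mm.

Two tall side panels with 6 horizontal boards between them — a bookshelf. The first two shelf undersides are at z = 0 and z = 334; with shelf thickness 32, the clear gap is 334 − 0 − 32 = 302 mm.


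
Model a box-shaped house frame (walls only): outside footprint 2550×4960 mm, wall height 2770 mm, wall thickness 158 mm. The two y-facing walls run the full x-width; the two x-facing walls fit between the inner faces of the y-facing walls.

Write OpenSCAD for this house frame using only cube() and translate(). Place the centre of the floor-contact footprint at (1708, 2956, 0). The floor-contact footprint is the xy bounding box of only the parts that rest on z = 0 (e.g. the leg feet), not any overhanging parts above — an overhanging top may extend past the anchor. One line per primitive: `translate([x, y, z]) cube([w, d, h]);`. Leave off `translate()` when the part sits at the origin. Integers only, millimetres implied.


translate([433, 476, 0]) cube([2550, 158, 2770]);
translate([433, 5278, 0]) cube([2550, 158, 2770]);
translate([433, 634, 0]) cube([158, 4644, 2770]);
translate([2825, 634, 0]) cube([158, 4644, 2770]);


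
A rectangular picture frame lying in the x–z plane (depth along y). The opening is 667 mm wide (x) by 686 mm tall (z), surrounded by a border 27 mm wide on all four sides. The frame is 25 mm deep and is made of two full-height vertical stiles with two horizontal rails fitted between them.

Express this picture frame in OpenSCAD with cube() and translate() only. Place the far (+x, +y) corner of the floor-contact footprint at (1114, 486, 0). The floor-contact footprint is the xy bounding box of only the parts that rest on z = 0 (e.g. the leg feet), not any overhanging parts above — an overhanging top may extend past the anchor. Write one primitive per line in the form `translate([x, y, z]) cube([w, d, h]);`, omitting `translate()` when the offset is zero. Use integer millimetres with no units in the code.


translate([393, 461, 0]) cube([27, 25, 740]);
translate([1087, 461, 0]) cube([27, 25, 740]);
translate([420, 461, 0]) cube([667, 25, 27]);
translate([420, 461, 713]) cube([667, 25, 27]);


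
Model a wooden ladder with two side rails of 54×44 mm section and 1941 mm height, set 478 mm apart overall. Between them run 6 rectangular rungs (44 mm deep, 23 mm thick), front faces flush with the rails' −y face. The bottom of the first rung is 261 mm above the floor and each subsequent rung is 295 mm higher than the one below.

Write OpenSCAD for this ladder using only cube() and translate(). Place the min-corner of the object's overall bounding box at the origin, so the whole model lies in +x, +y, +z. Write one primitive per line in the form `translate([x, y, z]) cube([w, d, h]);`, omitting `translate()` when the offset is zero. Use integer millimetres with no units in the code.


cube([54, 44, 1941]);
translate([424, 0, 0]) cube([54, 44, 1941]);
translate([54, 0, 261]) cube([370, 44, 23]);
translate([54, 0, 556]) cube([370, 44, 23]);
translate([54, 0, 851]) cube([370, 44, 23]);
translate([54, 0, 1146]) cube([370, 44, 23]);
translate([54, 0, 1441]) cube([370, 44, 23]);
translate([54, 0, 1736]) cube([370, 44, 23]);


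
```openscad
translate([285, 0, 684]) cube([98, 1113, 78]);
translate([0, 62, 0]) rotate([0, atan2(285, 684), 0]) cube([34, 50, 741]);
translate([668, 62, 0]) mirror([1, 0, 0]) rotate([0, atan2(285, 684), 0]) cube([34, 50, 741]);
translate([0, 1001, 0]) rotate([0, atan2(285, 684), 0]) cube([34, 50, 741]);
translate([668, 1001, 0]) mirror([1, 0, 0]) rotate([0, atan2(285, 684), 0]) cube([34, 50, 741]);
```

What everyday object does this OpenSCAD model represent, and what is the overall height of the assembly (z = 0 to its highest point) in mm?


A sawhorse. The overall height is 762 mm.

A beam across two mirrored pairs of raked legs — a sawhorse. The beam's underside is at z = 684 (matching the legs' vertical rise in atan2(285, 684)) and the beam is 78 mm tall, so its top is at 684 + 78 = 762 mm. The raked legs top out at the beam's underside, so that is the highest point.


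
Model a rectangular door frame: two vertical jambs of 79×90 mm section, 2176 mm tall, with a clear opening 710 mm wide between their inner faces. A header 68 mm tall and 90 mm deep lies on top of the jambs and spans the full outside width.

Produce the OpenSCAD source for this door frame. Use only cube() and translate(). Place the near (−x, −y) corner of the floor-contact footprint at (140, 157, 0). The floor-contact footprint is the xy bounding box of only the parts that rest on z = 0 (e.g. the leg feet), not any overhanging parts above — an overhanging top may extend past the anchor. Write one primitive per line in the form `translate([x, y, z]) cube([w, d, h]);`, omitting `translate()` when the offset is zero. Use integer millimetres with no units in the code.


translate([140, 157, 0]) cube([79, 90, 2176]);
translate([929, 157, 0]) cube([79, 90, 2176]);
translate([140, 157, 2176]) cube([868, 90, 68]);


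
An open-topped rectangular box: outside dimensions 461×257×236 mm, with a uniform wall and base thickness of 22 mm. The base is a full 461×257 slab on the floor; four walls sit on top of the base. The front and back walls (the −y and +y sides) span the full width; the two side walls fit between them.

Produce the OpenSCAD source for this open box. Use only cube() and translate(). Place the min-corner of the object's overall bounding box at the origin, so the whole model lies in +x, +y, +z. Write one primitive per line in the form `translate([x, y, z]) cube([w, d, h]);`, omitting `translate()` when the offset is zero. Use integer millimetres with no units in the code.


cube([461, 257, 22]);
translate([0, 0, 22]) cube([461, 22, 214]);
translate([0, 235, 22]) cube([461, 22, 214]);
translate([0, 22, 22]) cube([22, 213, 214]);
translate([439, 22, 22]) cube([22, 213, 214]);


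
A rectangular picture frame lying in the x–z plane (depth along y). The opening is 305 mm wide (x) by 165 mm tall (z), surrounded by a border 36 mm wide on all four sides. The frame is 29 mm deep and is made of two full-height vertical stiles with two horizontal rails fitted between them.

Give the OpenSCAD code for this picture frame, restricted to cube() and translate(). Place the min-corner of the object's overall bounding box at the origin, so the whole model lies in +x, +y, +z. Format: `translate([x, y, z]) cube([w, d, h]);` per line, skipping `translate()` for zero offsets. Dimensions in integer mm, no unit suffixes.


cube([36, 29, 237]);
translate([341, 0, 0]) cube([36, 29, 237]);
translate([36, 0, 0]) cube([305, 29, 36]);
translate([36, 0, 201]) cube([305, 29, 36]);


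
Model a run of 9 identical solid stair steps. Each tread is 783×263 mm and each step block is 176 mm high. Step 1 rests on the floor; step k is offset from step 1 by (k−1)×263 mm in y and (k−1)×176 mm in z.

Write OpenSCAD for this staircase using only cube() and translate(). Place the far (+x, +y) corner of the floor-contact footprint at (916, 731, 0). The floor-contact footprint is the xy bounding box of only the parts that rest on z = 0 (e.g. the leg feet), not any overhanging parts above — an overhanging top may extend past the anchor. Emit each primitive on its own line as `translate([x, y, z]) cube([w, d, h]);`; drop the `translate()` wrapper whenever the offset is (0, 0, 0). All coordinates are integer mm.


translate([133, 468, 0]) cube([783, 263, 176]);
translate([133, 731, 176]) cube([783, 263, 176]);
translate([133, 994, 352]) cube([783, 263, 176]);
translate([133, 1257, 528]) cube([783, 263, 176]);
translate([133, 1520, 704]) cube([783, 263, 176]);
translate([133, 1783, 880]) cube([783, 263, 176]);
translate([133, 2046, 1056]) cube([783, 263, 176]);
translate([133, 2309, 1232]) cube([783, 263, 176]);
translate([133, 2572, 1408]) cube([783, 263, 176]);


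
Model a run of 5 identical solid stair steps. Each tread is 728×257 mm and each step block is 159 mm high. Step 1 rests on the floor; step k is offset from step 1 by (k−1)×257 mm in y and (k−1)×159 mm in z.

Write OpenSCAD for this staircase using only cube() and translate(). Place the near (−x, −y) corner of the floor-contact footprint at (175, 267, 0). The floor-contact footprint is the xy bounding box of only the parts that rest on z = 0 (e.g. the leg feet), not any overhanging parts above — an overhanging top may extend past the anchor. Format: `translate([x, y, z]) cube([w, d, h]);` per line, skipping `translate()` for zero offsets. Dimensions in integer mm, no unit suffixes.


translate([175, 267, 0]) cube([728, 257, 159]);
translate([175, 524, 159]) cube([728, 257, 159]);
translate([175, 781, 318]) cube([728, 257, 159]);
translate([175, 1038, 477]) cube([728, 257, 159]);
translate([175, 1295, 636]) cube([728, 257, 159]);


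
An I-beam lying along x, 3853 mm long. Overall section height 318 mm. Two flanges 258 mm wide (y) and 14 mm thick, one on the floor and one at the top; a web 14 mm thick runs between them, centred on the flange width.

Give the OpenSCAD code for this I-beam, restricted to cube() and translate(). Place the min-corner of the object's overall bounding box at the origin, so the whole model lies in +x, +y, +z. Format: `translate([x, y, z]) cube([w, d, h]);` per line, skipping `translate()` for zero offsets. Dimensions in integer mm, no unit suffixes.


cube([3853, 258, 14]);
translate([0, 122, 14]) cube([3853, 14, 290]);
translate([0, 0, 304]) cube([3853, 258, 14]);


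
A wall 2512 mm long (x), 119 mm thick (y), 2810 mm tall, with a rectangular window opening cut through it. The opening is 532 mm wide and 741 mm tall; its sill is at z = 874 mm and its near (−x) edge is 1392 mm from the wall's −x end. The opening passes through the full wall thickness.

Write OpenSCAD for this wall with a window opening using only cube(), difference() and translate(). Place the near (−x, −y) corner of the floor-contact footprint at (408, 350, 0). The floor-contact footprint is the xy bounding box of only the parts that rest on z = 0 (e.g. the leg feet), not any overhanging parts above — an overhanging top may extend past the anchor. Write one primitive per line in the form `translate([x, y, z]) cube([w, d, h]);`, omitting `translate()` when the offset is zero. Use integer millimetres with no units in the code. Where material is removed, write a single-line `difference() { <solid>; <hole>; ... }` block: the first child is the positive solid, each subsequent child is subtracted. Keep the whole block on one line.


difference() { translate([408, 350, 0]) cube([2512, 119, 2810]); translate([1800, 350, 874]) cube([532, 119, 741]); }


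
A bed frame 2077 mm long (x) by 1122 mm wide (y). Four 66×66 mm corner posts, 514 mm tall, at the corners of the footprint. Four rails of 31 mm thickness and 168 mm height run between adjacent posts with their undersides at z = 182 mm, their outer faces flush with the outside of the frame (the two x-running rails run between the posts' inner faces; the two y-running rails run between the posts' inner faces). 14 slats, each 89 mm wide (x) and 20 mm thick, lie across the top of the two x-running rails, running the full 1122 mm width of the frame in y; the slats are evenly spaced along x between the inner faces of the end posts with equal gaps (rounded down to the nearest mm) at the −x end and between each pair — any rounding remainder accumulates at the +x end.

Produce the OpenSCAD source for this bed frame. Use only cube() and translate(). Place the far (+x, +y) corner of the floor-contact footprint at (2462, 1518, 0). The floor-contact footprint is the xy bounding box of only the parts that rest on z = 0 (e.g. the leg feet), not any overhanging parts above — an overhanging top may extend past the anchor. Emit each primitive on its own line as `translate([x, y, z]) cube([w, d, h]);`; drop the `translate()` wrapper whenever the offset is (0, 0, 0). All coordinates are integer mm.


translate([385, 396, 0]) cube([66, 66, 514]);
translate([385, 1452, 0]) cube([66, 66, 514]);
translate([2396, 396, 0]) cube([66, 66, 514]);
translate([2396, 1452, 0]) cube([66, 66, 514]);
translate([451, 396, 182]) cube([1945, 31, 168]);
translate([451, 1487, 182]) cube([1945, 31, 168]);
translate([385, 462, 182]) cube([31, 990, 168]);
translate([2431, 462, 182]) cube([31, 990, 168]);
translate([497, 396, 350]) cube([89, 1122, 20]);
translate([632, 396, 350]) cube([89, 1122, 20]);
translate([767, 396, 350]) cube([89, 1122, 20]);
translate([902, 396, 350]) cube([89, 1122, 20]);
translate([1037, 396, 350]) cube([89, 1122, 20]);
translate([1172, 396, 350]) cube([89, 1122, 20]);
translate([1307, 396, 350]) cube([89, 1122, 20]);
translate([1442, 396, 350]) cube([89, 1122, 20]);
translate([1577, 396, 350]) cube([89, 1122, 20]);
translate([1712, 396, 350]) cube([89, 1122, 20]);
translate([1847, 396, 350]) cube([89, 1122, 20]);
translate([1982, 396, 350]) cube([89, 1122, 20]);
translate([2117, 396, 350]) cube([89, 1122, 20]);
translate([2252, 396, 350]) cube([89, 1122, 20]);
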